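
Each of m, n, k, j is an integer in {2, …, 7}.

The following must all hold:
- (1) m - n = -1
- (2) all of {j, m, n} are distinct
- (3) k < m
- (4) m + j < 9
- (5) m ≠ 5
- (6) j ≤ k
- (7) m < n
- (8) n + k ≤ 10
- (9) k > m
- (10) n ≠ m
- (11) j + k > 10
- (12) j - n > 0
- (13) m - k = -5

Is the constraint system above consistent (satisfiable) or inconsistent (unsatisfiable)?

Unsatisfiable

Constraints 3, 6, 7, and 12 give k < m, m < n, n < j, j ≤ k. Chaining: k < m < n < j ≤ k, which forces k < k — impossible.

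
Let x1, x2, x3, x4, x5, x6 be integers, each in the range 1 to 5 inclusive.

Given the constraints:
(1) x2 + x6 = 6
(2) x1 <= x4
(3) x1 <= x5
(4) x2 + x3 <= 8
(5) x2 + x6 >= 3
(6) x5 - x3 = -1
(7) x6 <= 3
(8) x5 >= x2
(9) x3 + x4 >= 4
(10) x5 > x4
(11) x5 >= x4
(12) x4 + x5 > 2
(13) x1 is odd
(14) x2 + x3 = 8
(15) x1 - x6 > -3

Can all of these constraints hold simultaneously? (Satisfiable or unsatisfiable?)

Satisfiable

Try x1 = 1, x2 = 3, x3 = 5, x4 = 1, x5 = 4, x6 = 3.
Check constraint 1: x2 + x6 = 6; constraint 4: x2 + x3 = 8; constraint 5: x2 + x6 = 6. The remaining constraints are straightforward to verify.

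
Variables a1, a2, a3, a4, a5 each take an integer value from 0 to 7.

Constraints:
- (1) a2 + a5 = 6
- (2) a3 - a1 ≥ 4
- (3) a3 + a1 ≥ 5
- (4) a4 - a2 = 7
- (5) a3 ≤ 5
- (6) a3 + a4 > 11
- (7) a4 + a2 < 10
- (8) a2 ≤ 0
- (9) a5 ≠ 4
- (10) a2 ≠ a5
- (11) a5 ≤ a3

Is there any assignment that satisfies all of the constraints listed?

Unsatisfiable

From constraint 8: a2 ≤ 0. From constraints 5 and 11: a5 ≤ a3 ≤ 5. Hence a2 + a5 ≤ 5. But constraint 1 requires a2 + a5 = 6, and 6 > 5. Contradiction.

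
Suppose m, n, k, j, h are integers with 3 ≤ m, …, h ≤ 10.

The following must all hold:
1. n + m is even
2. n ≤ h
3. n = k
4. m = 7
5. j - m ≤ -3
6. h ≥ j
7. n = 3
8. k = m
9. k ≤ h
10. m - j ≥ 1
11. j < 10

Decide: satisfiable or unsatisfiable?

Constraint 7 fixes n = 3 and constraint 4 fixes m = 7. Constraints 3 and 8 give n = k = m, so n = m. But 3 ≠ 7 — contradiction.

Unsatisfiable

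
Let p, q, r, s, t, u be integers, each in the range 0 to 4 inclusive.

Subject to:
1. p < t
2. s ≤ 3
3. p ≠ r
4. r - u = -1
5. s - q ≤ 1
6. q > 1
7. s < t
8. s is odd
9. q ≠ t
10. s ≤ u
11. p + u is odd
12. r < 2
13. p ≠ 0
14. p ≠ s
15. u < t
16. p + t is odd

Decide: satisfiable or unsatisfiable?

Try p = 3, q = 3, r = 1, s = 1, t = 4, u = 2.
Check constraint 4: r - u = -1; constraint 5: s - q = -2; constraint 8: s = 1 is odd. The remaining constraints are straightforward to verify.

Satisfiable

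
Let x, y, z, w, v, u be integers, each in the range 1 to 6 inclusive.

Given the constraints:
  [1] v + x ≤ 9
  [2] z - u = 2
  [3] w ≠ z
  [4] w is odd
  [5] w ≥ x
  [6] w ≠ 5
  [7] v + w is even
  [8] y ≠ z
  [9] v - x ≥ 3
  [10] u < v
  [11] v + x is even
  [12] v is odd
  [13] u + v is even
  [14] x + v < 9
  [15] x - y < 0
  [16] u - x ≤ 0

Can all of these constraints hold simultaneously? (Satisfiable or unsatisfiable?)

Setting (x, y, z, w, v, u) = (1, 2, 3, 1, 5, 1) satisfies everything: constraint 1: v + x = 6; constraint 2: z - u = 2; constraint 9: v - x = 4, and the others follow.

Satisfiable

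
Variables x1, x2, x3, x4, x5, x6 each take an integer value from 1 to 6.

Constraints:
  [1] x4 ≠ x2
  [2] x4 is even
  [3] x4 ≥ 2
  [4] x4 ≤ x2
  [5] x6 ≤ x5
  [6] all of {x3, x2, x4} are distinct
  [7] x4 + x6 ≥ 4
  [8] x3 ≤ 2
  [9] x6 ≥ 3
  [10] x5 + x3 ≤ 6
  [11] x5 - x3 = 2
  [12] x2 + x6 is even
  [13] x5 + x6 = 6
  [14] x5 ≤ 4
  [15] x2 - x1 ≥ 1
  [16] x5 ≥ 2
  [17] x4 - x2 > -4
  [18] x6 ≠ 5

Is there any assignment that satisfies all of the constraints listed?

Satisfiable

One satisfying assignment is x1 = 2, x2 = 5, x3 = 1, x4 = 2, x5 = 3, x6 = 3.
For the less obvious constraints — constraint 7: x4 + x6 = 5; constraint 10: x5 + x3 = 4 — and the others hold by inspection.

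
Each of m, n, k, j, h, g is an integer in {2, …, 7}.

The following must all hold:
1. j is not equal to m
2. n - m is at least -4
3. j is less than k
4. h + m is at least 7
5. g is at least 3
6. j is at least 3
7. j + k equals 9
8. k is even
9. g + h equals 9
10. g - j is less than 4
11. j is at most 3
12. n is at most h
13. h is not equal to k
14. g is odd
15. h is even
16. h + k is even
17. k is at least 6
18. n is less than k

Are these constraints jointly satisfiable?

The assignment m = 6, n = 2, k = 6, j = 3, h = 4, g = 5 works:
  constraint 2 holds since n - m = -4.
  constraint 4 holds since h + m = 10.
  constraint 7 holds since j + k = 9.
The rest check out directly.

Satisfiable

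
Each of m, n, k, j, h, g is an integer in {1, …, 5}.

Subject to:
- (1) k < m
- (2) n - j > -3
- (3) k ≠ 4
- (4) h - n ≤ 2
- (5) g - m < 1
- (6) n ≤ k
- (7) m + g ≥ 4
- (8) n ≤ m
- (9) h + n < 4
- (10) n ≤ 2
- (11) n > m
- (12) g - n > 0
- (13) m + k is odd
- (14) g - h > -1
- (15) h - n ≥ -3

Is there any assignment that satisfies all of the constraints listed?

Constraints 1, 6, and 11 give m < n, n ≤ k, k < m. Chaining: m < n ≤ k < m, which forces m < m — impossible.

Unsatisfiable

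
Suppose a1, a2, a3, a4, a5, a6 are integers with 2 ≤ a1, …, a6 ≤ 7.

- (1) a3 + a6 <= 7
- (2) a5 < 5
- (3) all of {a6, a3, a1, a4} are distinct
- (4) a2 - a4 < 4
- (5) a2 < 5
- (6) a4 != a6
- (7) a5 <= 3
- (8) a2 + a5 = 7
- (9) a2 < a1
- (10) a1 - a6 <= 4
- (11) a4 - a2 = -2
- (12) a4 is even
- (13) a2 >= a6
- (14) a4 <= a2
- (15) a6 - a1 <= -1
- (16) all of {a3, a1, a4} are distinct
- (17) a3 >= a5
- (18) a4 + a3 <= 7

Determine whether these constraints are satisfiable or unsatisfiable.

Try a1 = 6, a2 = 4, a3 = 4, a4 = 2, a5 = 3, a6 = 3.
Check constraint 1: a3 + a6 = 7; constraint 4: a2 - a4 = 2. The remaining constraints are straightforward to verify.

Satisfiable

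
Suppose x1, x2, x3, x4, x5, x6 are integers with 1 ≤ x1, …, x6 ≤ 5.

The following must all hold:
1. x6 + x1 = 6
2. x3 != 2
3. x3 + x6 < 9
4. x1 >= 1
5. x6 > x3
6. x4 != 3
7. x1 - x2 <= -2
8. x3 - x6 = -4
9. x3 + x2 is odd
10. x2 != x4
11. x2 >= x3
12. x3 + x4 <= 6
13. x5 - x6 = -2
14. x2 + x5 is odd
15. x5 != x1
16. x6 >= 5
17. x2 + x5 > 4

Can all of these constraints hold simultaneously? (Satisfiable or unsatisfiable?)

Satisfiable

Try x1 = 1, x2 = 4, x3 = 1, x4 = 5, x5 = 3, x6 = 5.
Check constraint 1: x6 + x1 = 6; constraint 3: x3 + x6 = 6; constraint 7: x1 - x2 = -3. The remaining constraints are straightforward to verify.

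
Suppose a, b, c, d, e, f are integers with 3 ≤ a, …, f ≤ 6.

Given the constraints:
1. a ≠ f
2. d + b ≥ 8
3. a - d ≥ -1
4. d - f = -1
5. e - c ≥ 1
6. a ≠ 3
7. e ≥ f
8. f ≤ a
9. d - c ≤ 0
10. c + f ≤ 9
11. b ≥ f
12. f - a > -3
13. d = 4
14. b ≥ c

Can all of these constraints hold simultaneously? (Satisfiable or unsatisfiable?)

Take a = 6, b = 6, c = 4, d = 4, e = 6, f = 5. Then constraint 2: d + b = 10; constraint 3: a - d = 2; constraint 4: d - f = -1, and every other listed constraint is also met.

Satisfiable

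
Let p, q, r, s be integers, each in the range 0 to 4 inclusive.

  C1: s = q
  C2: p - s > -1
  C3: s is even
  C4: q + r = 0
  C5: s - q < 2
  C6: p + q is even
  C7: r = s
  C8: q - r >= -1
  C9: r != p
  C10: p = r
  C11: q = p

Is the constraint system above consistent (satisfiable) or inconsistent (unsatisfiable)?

Unsatisfiable

From constraints 1, 7, and 11, r = s = q = p, so r = p. But constraint 9 says r ≠ p. Contradiction.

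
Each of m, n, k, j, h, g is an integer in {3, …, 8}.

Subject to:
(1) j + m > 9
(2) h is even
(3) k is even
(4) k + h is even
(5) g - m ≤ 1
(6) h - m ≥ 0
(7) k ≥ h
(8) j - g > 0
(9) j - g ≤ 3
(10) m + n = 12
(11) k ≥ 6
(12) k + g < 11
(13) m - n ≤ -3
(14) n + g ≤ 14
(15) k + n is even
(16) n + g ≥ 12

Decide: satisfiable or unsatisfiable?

Satisfiable

Setting (m, n, k, j, h, g) = (4, 8, 6, 6, 4, 4) satisfies everything: constraint 1: j + m = 10; constraint 5: g - m = 0; constraint 6: h - m = 0, and the others follow.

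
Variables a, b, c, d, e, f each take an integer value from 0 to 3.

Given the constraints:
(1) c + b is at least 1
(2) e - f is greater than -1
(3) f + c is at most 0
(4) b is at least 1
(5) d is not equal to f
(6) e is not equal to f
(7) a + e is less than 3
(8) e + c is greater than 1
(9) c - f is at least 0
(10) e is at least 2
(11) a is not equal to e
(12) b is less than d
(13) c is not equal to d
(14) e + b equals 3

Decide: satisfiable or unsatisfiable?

Setting (a, b, c, d, e, f) = (0, 1, 0, 2, 2, 0) satisfies everything: constraint 1: c + b = 1; constraint 2: e - f = 2; constraint 3: f + c = 0, and the others follow.

Satisfiable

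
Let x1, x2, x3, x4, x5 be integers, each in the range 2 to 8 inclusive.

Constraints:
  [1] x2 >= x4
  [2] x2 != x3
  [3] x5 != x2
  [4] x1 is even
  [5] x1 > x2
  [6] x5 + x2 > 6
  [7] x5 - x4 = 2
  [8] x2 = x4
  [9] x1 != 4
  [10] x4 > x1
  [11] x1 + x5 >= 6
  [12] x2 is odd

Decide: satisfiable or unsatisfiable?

Constraints 1, 5, and 10 give x4 ≤ x2, x2 < x1, x1 < x4. Chaining: x4 ≤ x2 < x1 < x4, which forces x4 < x4 — impossible.

Unsatisfiable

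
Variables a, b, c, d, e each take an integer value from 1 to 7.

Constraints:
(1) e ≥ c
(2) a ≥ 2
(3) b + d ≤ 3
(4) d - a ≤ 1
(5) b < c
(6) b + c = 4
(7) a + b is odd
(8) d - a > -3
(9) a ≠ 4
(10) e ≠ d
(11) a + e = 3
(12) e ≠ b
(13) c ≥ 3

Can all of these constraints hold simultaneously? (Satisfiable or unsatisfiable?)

Unsatisfiable

From constraint 2: a ≥ 2. From constraints 1 and 13: e ≥ c ≥ 3. Hence a + e ≥ 5. But constraint 11 requires a + e = 3, and 3 < 5. Contradiction.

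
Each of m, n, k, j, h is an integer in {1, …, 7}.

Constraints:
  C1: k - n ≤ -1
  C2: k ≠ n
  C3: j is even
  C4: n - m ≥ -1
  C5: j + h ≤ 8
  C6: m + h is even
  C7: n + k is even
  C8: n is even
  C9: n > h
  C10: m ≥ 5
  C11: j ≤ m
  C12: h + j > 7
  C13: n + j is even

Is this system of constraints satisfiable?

Satisfiable

The assignment m = 6, n = 6, k = 4, j = 4, h = 4 works:
  constraint 1 holds since k - n = -2.
  constraint 4 holds since n - m = 0.
The rest check out directly.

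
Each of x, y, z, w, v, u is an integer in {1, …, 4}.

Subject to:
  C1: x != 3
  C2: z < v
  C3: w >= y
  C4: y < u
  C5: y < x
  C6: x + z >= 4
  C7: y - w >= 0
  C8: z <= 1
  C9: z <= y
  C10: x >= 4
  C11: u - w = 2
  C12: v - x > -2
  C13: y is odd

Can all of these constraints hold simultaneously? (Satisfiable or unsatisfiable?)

Satisfiable

Setting (x, y, z, w, v, u) = (4, 1, 1, 1, 4, 3) satisfies everything: constraint 6: x + z = 5; constraint 7: y - w = 0, and the others follow.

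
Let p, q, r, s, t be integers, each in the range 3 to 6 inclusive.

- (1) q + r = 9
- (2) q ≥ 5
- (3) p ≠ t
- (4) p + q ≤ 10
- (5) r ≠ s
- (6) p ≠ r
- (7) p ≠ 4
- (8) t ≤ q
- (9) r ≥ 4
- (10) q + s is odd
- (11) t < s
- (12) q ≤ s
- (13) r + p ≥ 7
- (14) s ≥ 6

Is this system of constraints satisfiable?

Setting (p, q, r, s, t) = (5, 5, 4, 6, 3) satisfies everything: constraint 1: q + r = 9; constraint 4: p + q = 10, and the others follow.

Satisfiable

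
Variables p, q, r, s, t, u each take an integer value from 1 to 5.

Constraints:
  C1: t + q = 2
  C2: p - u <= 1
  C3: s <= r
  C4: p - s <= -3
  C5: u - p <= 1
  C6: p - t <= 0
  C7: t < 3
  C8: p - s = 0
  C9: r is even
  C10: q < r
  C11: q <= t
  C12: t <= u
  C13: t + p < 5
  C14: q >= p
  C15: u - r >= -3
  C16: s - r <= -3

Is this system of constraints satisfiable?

Constraints 4, 5, 15, and 16 give p − u ≥ -1, u − r ≥ -3, r − s ≥ 3, s − p ≥ 3.
Adding all 4 inequalities: the left sides telescope to 0, and the right sides sum to (-1) + (-3) + 3 + 3 = 2. So 0 ≥ 2, which is false.

Unsatisfiable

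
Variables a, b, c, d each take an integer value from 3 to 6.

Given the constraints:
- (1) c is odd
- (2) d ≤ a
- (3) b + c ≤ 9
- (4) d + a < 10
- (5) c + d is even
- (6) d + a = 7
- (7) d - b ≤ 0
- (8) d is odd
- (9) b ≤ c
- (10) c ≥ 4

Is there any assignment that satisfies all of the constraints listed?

The assignment a = 4, b = 4, c = 5, d = 3 works:
  constraint 3 holds since b + c = 9.
  constraint 4 holds since d + a = 7.
  constraint 6 holds since d + a = 7.
The rest check out directly.

Satisfiable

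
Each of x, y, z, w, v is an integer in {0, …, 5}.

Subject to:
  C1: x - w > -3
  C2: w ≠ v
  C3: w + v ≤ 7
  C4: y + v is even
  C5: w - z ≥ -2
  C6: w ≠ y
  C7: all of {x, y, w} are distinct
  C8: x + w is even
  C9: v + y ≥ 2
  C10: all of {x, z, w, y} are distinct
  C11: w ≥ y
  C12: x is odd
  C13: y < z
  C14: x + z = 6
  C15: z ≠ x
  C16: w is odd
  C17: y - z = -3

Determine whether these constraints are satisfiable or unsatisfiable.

Try x = 1, y = 2, z = 5, w = 3, v = 2.
Check constraint 1: x - w = -2; constraint 3: w + v = 5; constraint 5: w - z = -2. The remaining constraints are straightforward to verify.

Satisfiable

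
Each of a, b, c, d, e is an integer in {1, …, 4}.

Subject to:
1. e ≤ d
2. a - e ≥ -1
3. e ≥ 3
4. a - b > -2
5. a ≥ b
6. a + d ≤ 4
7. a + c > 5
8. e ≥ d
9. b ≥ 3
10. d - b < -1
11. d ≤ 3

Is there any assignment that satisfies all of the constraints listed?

Unsatisfiable

From constraints 5 and 9: a ≥ b ≥ 3. From constraints 1 and 3: d ≥ e ≥ 3. Hence a + d ≥ 6. But constraint 6 requires a + d ≤ 4, and 4 < 6. Contradiction.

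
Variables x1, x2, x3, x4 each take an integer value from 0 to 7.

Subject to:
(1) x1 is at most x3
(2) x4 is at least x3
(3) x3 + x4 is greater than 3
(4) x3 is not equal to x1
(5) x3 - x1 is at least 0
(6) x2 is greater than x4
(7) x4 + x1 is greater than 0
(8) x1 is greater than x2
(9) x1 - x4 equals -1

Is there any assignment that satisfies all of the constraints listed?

Constraints 1, 2, 6, and 8 give x1 ≤ x3, x3 ≤ x4, x4 < x2, x2 < x1. Chaining: x1 ≤ x3 ≤ x4 < x2 < x1, which forces x1 < x1 — impossible.

Unsatisfiable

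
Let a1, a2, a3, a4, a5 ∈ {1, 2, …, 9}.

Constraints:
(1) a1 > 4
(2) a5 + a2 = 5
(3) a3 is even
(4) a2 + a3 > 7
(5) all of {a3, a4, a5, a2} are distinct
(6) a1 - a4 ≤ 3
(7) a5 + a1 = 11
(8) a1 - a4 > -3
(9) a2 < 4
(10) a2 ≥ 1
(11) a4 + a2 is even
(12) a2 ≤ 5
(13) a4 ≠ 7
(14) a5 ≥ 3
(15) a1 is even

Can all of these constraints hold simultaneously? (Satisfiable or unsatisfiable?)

Try a1 = 8, a2 = 2, a3 = 6, a4 = 8, a5 = 3.
Check constraint 2: a5 + a2 = 5; constraint 4: a2 + a3 = 8. The remaining constraints are straightforward to verify.

Satisfiable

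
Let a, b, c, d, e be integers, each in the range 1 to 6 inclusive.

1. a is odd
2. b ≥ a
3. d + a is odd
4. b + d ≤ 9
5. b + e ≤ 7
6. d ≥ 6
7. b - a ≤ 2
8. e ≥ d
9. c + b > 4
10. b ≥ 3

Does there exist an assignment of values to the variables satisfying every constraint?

From constraint 10: b ≥ 3. From constraints 6 and 8: e ≥ d ≥ 6. Hence b + e ≥ 9. But constraint 5 requires b + e ≤ 7, and 7 < 9. Contradiction.

Unsatisfiable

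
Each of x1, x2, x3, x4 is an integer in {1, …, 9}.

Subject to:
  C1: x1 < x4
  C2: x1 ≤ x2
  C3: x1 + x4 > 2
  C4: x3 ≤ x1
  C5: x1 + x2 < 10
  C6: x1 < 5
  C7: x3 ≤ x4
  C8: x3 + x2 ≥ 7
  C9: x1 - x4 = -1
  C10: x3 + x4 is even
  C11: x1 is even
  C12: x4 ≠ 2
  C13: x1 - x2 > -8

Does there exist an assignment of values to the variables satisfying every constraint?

The assignment x1 = 2, x2 = 7, x3 = 1, x4 = 3 works:
  constraint 3 holds since x1 + x4 = 5.
  constraint 5 holds since x1 + x2 = 9.
  constraint 8 holds since x3 + x2 = 8.
The rest check out directly.

Satisfiable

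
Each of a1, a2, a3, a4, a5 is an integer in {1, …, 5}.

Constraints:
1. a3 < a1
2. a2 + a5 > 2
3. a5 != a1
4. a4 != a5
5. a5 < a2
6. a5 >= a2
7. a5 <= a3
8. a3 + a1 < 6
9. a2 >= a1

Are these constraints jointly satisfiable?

Constraints 1, 6, 7, and 9 give a2 ≤ a5, a5 ≤ a3, a3 < a1, a1 ≤ a2. Chaining: a2 ≤ a5 ≤ a3 < a1 ≤ a2, which forces a2 < a2 — impossible.

Unsatisfiable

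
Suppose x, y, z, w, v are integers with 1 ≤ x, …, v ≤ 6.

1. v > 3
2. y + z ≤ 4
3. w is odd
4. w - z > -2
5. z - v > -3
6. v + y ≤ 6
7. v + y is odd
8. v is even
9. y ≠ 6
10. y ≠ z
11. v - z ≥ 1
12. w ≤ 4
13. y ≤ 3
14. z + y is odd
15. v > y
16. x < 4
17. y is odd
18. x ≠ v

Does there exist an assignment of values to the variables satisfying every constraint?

Take x = 3, y = 1, z = 2, w = 3, v = 4. Then constraint 2: y + z = 3; constraint 4: w - z = 1; constraint 5: z - v = -2, and every other listed constraint is also met.

Satisfiable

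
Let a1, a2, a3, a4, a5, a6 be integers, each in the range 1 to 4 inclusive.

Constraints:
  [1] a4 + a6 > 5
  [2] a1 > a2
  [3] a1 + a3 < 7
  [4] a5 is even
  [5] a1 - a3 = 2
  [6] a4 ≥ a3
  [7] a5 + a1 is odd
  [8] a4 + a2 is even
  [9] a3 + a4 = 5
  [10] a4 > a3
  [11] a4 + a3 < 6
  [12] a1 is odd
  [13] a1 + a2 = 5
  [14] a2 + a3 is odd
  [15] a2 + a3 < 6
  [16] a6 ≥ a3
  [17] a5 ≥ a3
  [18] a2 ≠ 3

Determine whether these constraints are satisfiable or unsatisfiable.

One satisfying assignment is a1 = 3, a2 = 2, a3 = 1, a4 = 4, a5 = 2, a6 = 2.
For the less obvious constraints — constraint 1: a4 + a6 = 6; constraint 3: a1 + a3 = 4 — and the others hold by inspection.

Satisfiable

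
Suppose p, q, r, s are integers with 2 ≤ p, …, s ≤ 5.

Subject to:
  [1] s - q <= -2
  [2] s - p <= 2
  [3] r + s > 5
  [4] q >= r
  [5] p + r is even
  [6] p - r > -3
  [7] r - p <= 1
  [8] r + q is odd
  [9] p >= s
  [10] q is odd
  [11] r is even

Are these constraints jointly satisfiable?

The assignment p = 4, q = 5, r = 4, s = 3 works:
  constraint 1 holds since s - q = -2.
  constraint 2 holds since s - p = -1.
  constraint 3 holds since r + s = 7.
The rest check out directly.

Satisfiable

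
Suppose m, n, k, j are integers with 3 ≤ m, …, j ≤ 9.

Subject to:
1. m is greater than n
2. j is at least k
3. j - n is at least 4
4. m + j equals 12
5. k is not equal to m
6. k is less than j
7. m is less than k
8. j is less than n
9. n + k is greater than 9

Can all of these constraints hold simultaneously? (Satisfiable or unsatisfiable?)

Constraints 1, 6, 7, and 8 give n < m, m < k, k < j, j < n. Chaining: n < m < k < j < n, which forces n < n — impossible.

Unsatisfiable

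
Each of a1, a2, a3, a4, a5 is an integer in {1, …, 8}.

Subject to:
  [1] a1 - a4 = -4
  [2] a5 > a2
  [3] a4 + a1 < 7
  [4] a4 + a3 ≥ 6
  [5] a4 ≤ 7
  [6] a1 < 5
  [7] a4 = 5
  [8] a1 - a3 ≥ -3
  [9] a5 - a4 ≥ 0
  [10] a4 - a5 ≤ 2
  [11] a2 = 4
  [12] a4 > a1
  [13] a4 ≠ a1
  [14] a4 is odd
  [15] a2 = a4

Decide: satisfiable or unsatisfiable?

Constraint 11 fixes a2 = 4 and constraint 7 fixes a4 = 5, but constraint 15 requires a2 = a4. Since 4 ≠ 5, contradiction.

Unsatisfiable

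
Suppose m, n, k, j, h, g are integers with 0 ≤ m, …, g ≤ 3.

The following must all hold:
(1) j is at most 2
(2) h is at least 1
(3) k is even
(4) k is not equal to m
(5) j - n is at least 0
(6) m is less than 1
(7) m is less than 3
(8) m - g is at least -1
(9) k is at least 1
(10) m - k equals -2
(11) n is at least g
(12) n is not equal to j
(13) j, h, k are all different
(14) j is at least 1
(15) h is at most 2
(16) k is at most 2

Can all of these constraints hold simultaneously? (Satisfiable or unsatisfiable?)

Constraints 1, 2, 9, 14, 15, and 16 confine each of j, h, k to the 2 values {1, 2}.
Constraint 13 requires all 3 of them to be distinct, but only 2 values are available — impossible by the pigeonhole principle.

Unsatisfiable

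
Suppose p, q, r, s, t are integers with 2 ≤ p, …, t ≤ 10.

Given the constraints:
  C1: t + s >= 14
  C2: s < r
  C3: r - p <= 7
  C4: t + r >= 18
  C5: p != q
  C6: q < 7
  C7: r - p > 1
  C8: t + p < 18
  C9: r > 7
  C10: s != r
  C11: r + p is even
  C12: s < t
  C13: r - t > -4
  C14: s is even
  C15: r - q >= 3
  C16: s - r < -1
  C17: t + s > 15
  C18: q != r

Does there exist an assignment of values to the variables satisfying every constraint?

Satisfiable

Setting (p, q, r, s, t) = (5, 3, 9, 6, 10) satisfies everything: constraint 1: t + s = 16; constraint 3: r - p = 4, and the others follow.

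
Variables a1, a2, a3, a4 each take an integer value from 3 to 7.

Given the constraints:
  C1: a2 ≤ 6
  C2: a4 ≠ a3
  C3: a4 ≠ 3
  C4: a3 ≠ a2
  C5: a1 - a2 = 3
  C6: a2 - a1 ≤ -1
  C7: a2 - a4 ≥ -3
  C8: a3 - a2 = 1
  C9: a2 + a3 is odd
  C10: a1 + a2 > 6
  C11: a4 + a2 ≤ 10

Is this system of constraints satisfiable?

Take a1 = 6, a2 = 3, a3 = 4, a4 = 6. Then constraint 5: a1 - a2 = 3; constraint 6: a2 - a1 = -3; constraint 7: a2 - a4 = -3, and every other listed constraint is also met.

Satisfiable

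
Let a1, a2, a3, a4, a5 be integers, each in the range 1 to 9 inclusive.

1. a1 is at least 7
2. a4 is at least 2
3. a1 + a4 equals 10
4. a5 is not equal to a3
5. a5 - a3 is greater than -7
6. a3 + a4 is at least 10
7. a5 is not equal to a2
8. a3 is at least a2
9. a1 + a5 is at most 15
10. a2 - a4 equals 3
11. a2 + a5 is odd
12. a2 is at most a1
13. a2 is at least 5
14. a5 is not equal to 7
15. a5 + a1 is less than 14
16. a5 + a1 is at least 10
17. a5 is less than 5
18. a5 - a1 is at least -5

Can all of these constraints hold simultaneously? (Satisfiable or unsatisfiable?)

Satisfiable

Setting (a1, a2, a3, a4, a5) = (8, 5, 9, 2, 4) satisfies everything: constraint 3: a1 + a4 = 10; constraint 5: a5 - a3 = -5, and the others follow.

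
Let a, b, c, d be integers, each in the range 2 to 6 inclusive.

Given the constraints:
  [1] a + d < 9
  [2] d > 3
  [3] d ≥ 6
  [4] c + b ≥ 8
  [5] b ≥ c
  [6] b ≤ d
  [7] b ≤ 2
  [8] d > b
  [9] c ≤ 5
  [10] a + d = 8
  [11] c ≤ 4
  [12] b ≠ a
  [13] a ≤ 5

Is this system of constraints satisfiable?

From constraint 11: c ≤ 4. From constraint 7: b ≤ 2. Hence c + b ≤ 6. But constraint 4 requires c + b ≥ 8, and 8 > 6. Contradiction.

Unsatisfiable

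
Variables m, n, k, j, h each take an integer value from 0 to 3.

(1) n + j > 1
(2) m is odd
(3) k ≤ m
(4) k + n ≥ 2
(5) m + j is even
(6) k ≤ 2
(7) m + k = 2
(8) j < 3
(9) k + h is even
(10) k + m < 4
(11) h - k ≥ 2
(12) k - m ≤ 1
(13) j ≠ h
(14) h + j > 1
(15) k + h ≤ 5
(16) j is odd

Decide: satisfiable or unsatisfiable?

Satisfiable

Setting (m, n, k, j, h) = (1, 1, 1, 1, 3) satisfies everything: constraint 1: n + j = 2; constraint 4: k + n = 2; constraint 7: m + k = 2, and the others follow.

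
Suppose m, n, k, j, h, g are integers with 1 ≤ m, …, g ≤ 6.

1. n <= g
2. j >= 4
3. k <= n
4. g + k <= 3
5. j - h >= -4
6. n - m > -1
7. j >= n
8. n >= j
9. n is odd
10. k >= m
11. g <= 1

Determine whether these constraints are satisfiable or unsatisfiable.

Unsatisfiable

From constraints 2 and 8: n ≥ j and j ≥ 4, so n ≥ 4. From constraints 1 and 11: n ≤ g and g ≤ 1, so n ≤ 1. But 1 < 4, so no value of n works.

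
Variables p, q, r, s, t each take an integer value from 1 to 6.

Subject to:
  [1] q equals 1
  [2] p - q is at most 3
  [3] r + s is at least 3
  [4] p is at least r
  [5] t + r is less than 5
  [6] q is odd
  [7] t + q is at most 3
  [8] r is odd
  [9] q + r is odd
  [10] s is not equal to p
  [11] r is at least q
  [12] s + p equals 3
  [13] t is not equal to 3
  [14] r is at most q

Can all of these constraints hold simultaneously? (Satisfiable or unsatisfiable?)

Unsatisfiable

Constraint 6 makes q odd and constraint 8 makes r odd, so q + r must be even. Constraint 9 says q + r is odd — contradiction.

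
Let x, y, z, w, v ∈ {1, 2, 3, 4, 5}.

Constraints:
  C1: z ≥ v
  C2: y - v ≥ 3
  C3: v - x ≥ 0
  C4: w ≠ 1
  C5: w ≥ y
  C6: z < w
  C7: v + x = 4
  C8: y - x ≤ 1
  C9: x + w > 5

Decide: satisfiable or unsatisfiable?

Unsatisfiable

Constraints 2, 3, and 8 give x − y ≥ -1, y − v ≥ 3, v − x ≥ 0.
Adding all 3 inequalities: the left sides telescope to 0, and the right sides sum to (-1) + 3 + 0 = 2. So 0 ≥ 2, which is false.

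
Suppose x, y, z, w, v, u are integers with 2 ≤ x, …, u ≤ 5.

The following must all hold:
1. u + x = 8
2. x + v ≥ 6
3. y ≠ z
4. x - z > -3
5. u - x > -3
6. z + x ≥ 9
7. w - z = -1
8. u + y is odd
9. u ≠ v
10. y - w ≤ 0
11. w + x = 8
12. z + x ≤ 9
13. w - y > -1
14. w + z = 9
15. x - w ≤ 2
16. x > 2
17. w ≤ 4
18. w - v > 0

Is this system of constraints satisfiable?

One satisfying assignment is x = 4, y = 3, z = 5, w = 4, v = 3, u = 4.
For the less obvious constraints — constraint 1: u + x = 8; constraint 2: x + v = 7; constraint 4: x - z = -1 — and the others hold by inspection.

Satisfiable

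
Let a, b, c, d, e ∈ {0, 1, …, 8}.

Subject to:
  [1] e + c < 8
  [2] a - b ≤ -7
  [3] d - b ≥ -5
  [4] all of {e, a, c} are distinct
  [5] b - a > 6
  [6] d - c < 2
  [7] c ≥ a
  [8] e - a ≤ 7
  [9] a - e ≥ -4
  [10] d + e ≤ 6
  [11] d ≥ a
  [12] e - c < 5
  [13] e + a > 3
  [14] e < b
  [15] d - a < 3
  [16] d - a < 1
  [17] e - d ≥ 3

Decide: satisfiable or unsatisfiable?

Constraints 2, 3, 9, and 17 give a − e ≥ -4, e − d ≥ 3, d − b ≥ -5, b − a ≥ 7.
Adding all 4 inequalities: the left sides telescope to 0, and the right sides sum to (-4) + 3 + (-5) + 7 = 1. So 0 ≥ 1, which is false.

Unsatisfiable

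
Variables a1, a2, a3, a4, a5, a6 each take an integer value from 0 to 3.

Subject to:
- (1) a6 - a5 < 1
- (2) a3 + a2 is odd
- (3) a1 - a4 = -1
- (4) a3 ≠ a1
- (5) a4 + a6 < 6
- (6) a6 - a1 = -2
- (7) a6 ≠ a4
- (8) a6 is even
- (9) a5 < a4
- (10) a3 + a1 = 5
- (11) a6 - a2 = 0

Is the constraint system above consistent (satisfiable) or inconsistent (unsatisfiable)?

Satisfiable

Setting (a1, a2, a3, a4, a5, a6) = (2, 0, 3, 3, 0, 0) satisfies everything: constraint 1: a6 - a5 = 0; constraint 3: a1 - a4 = -1, and the others follow.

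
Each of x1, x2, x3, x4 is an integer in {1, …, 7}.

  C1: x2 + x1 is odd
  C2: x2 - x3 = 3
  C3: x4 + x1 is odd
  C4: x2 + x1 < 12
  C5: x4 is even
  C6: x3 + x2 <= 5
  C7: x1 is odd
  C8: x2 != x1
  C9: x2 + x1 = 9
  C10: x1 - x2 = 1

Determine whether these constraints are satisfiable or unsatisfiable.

Satisfiable

Setting (x1, x2, x3, x4) = (5, 4, 1, 6) satisfies everything: constraint 2: x2 - x3 = 3; constraint 4: x2 + x1 = 9, and the others follow.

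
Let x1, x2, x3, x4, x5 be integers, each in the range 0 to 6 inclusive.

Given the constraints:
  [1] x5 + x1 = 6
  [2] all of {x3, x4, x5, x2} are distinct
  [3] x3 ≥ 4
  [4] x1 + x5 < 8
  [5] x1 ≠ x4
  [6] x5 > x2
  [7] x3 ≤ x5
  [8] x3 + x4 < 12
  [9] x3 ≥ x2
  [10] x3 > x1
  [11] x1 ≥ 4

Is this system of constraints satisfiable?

Unsatisfiable

From constraints 3 and 7: x5 ≥ x3 ≥ 4. From constraint 11: x1 ≥ 4. Hence x5 + x1 ≥ 8. But constraint 1 requires x5 + x1 = 6, and 6 < 8. Contradiction.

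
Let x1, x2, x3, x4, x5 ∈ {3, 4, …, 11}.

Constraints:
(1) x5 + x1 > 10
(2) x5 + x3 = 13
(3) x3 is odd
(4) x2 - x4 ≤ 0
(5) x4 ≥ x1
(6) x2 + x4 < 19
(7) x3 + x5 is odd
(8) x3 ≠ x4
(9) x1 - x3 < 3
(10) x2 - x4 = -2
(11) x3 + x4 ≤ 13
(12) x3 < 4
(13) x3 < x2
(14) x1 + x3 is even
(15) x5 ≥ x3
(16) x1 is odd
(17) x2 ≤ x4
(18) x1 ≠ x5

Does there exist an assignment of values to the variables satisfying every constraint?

One satisfying assignment is x1 = 3, x2 = 8, x3 = 3, x4 = 10, x5 = 10.
For the less obvious constraints — constraint 1: x5 + x1 = 13; constraint 2: x5 + x3 = 13; constraint 4: x2 - x4 = -2 — and the others hold by inspection.

Satisfiable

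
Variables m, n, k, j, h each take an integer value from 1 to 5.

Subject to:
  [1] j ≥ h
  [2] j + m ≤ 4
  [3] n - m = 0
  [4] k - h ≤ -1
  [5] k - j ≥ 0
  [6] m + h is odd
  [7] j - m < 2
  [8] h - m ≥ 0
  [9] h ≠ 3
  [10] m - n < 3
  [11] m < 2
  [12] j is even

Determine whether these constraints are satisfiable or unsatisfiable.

Constraints 1, 4, and 5 give h ≤ j, j ≤ k, k < h. Chaining: h ≤ j ≤ k < h, which forces h < h — impossible.

Unsatisfiable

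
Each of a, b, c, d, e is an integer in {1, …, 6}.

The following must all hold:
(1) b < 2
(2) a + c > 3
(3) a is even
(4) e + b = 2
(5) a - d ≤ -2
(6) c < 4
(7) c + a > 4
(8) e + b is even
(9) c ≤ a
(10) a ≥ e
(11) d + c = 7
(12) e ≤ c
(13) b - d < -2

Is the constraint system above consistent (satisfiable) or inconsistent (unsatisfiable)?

Take a = 4, b = 1, c = 1, d = 6, e = 1. Then constraint 2: a + c = 5; constraint 4: e + b = 2; constraint 5: a - d = -2, and every other listed constraint is also met.

Satisfiable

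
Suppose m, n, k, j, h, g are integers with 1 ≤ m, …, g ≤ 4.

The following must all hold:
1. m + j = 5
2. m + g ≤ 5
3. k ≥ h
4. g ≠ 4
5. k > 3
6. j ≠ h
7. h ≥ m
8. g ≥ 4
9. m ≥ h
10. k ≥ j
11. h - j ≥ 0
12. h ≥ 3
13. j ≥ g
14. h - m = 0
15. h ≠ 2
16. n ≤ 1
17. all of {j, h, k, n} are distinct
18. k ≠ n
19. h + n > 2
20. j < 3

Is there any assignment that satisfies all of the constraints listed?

From constraints 9 and 12: m ≥ h ≥ 3. From constraints 8 and 13: j ≥ g ≥ 4. Hence m + j ≥ 7. But constraint 1 requires m + j = 5, and 5 < 7. Contradiction.

Unsatisfiable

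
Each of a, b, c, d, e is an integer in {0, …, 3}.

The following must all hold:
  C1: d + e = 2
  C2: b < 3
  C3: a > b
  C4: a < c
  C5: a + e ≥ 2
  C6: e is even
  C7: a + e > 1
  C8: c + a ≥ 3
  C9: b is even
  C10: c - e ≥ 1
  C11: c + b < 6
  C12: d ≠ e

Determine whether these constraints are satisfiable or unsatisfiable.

Try a = 1, b = 0, c = 3, d = 0, e = 2.
Check constraint 1: d + e = 2; constraint 5: a + e = 3; constraint 7: a + e = 3. The remaining constraints are straightforward to verify.

Satisfiable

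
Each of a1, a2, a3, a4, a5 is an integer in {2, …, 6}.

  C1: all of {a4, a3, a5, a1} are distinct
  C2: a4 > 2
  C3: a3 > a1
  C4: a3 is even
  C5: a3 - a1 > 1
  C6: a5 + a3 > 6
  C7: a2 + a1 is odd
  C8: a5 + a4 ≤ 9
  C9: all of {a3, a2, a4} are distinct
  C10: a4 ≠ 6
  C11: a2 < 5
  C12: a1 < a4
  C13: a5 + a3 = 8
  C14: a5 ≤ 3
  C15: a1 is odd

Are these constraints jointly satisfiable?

The assignment a1 = 3, a2 = 2, a3 = 6, a4 = 4, a5 = 2 works:
  constraint 5 holds since a3 - a1 = 3.
  constraint 6 holds since a5 + a3 = 8.
The rest check out directly.

Satisfiable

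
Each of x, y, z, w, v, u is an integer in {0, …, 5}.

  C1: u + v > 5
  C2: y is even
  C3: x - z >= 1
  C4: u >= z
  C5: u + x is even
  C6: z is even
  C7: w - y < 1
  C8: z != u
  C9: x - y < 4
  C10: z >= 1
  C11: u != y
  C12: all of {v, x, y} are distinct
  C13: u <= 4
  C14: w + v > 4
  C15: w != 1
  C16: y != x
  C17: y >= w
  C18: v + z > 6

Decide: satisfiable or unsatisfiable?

Satisfiable

One satisfying assignment is x = 3, y = 0, z = 2, w = 0, v = 5, u = 3.
For the less obvious constraints — constraint 1: u + v = 8; constraint 3: x - z = 1 — and the others hold by inspection.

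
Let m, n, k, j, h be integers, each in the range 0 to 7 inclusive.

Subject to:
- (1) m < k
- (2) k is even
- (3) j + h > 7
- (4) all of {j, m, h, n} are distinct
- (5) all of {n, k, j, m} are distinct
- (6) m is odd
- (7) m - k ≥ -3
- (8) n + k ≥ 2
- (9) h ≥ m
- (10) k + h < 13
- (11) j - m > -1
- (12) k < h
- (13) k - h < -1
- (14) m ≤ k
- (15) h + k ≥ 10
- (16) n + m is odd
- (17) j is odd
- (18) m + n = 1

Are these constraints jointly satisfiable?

Satisfiable

The assignment m = 1, n = 0, k = 4, j = 3, h = 6 works:
  constraint 3 holds since j + h = 9.
  constraint 7 holds since m - k = -3.
The rest check out directly.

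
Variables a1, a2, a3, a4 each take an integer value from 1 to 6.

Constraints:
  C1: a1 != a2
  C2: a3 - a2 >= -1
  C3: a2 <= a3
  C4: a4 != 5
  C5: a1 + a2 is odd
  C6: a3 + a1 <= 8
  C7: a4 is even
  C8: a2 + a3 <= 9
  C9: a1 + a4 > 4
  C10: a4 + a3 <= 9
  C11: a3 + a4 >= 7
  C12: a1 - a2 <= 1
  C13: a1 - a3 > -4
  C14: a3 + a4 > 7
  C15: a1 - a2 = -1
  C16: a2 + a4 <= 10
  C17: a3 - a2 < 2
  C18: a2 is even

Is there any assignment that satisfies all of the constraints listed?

Satisfiable

The assignment a1 = 3, a2 = 4, a3 = 4, a4 = 4 works:
  constraint 2 holds since a3 - a2 = 0.
  constraint 6 holds since a3 + a1 = 7.
  constraint 8 holds since a2 + a3 = 8.
The rest check out directly.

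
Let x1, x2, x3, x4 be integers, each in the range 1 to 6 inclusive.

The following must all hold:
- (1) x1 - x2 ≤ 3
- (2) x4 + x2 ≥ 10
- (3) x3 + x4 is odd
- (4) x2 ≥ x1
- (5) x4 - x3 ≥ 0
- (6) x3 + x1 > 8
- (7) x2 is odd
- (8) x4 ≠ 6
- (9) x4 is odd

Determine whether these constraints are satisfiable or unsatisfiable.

The assignment x1 = 5, x2 = 5, x3 = 4, x4 = 5 works:
  constraint 1 holds since x1 - x2 = 0.
  constraint 2 holds since x4 + x2 = 10.
The rest check out directly.

Satisfiable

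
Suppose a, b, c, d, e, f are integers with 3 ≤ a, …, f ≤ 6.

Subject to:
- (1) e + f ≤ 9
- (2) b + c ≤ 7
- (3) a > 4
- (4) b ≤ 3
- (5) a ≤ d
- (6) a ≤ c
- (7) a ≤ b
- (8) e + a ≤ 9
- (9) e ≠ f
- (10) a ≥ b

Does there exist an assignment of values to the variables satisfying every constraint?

From constraint 3: a ≥ 5. From constraints 4 and 7: a ≤ b and b ≤ 3, so a ≤ 3. But 3 < 5, so no value of a works.

Unsatisfiable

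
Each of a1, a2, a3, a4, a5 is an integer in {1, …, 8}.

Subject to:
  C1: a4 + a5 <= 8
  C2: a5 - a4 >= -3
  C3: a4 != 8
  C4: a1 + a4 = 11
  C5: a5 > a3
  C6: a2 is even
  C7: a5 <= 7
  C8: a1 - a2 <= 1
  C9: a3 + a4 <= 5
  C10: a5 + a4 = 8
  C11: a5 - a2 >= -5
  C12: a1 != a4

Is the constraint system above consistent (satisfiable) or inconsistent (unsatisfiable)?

Satisfiable

One satisfying assignment is a1 = 7, a2 = 8, a3 = 1, a4 = 4, a5 = 4.
For the less obvious constraints — constraint 1: a4 + a5 = 8; constraint 2: a5 - a4 = 0 — and the others hold by inspection.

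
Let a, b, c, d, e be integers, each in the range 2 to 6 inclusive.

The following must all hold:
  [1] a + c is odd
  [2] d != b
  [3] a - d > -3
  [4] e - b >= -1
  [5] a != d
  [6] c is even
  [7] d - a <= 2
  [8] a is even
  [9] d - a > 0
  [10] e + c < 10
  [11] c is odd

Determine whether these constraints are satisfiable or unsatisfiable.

Constraint 8 makes a even and constraint 6 makes c even, so a + c must be even. Constraint 1 says a + c is odd — contradiction.

Unsatisfiable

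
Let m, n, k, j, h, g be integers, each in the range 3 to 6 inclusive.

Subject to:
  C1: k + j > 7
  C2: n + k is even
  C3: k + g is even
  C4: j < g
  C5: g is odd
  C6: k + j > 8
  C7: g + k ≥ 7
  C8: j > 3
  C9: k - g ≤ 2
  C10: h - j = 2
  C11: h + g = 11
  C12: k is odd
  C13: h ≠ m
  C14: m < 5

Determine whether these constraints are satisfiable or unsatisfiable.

Satisfiable

Take m = 3, n = 5, k = 5, j = 4, h = 6, g = 5. Then constraint 1: k + j = 9; constraint 6: k + j = 9, and every other listed constraint is also met.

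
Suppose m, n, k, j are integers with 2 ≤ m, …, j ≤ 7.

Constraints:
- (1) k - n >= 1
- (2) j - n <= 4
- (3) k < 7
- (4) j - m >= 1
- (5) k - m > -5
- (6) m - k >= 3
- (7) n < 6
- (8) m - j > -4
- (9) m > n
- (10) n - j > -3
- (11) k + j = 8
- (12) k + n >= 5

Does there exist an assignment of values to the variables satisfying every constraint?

Constraints 1, 2, 4, and 6 give j − m ≥ 1, m − k ≥ 3, k − n ≥ 1, n − j ≥ -4.
Adding all 4 inequalities: the left sides telescope to 0, and the right sides sum to 1 + 3 + 1 + (-4) = 1. So 0 ≥ 1, which is false.

Unsatisfiable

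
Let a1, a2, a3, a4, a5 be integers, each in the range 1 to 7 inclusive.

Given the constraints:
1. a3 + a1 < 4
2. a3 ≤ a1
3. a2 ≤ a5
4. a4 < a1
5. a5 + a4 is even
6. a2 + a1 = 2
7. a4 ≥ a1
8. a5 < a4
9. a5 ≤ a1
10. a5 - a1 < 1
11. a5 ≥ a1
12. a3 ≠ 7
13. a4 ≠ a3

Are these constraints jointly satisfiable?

Constraints 4, 8, and 11 give a1 ≤ a5, a5 < a4, a4 < a1. Chaining: a1 ≤ a5 < a4 < a1, which forces a1 < a1 — impossible.

Unsatisfiable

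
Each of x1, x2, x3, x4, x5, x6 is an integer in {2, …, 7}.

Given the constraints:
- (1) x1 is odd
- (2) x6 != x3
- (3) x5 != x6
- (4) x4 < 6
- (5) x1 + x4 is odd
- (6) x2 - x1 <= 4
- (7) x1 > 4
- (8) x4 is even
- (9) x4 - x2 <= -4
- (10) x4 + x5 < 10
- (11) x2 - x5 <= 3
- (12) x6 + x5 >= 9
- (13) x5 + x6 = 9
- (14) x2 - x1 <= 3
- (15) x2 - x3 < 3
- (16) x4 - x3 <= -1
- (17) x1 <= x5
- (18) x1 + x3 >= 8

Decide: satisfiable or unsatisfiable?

Take x1 = 5, x2 = 6, x3 = 6, x4 = 2, x5 = 6, x6 = 3. Then constraint 6: x2 - x1 = 1; constraint 9: x4 - x2 = -4, and every other listed constraint is also met.

Satisfiable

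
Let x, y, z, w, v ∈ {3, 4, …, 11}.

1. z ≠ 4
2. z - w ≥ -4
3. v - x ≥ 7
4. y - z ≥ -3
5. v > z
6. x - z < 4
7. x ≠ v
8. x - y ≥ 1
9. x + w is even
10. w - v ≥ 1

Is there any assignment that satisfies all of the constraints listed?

Unsatisfiable

Constraints 2, 3, 4, 8, and 10 give v − x ≥ 7, x − y ≥ 1, y − z ≥ -3, z − w ≥ -4, w − v ≥ 1.
Adding all 5 inequalities: the left sides telescope to 0, and the right sides sum to 7 + 1 + (-3) + (-4) + 1 = 2. So 0 ≥ 2, which is false.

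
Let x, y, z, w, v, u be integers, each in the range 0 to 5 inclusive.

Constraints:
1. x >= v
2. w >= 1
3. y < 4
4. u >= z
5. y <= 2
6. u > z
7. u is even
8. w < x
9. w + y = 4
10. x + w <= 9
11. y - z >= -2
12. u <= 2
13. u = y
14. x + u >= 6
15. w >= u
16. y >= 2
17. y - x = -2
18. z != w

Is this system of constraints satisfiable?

Setting (x, y, z, w, v, u) = (4, 2, 1, 2, 4, 2) satisfies everything: constraint 9: w + y = 4; constraint 10: x + w = 6; constraint 11: y - z = 1, and the others follow.

Satisfiable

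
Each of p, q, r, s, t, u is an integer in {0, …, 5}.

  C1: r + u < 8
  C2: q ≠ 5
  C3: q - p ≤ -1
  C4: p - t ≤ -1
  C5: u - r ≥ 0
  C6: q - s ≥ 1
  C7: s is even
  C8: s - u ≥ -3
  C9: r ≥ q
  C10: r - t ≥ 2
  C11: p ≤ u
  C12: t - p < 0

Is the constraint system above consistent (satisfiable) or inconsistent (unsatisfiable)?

Constraints 3, 4, 5, 6, 8, and 10 give r − t ≥ 2, t − p ≥ 1, p − q ≥ 1, q − s ≥ 1, s − u ≥ -3, u − r ≥ 0.
Adding all 6 inequalities: the left sides telescope to 0, and the right sides sum to 2 + 1 + 1 + 1 + (-3) + 0 = 2. So 0 ≥ 2, which is false.

Unsatisfiable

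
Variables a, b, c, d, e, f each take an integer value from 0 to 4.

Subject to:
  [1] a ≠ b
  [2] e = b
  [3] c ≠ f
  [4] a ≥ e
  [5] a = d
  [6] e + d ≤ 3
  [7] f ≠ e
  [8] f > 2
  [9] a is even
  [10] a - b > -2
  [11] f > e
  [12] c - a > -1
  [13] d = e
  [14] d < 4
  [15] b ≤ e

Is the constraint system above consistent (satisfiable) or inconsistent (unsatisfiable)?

Unsatisfiable

From constraints 2, 5, and 13, a = d = e = b, so a = b. But constraint 1 says a ≠ b. Contradiction.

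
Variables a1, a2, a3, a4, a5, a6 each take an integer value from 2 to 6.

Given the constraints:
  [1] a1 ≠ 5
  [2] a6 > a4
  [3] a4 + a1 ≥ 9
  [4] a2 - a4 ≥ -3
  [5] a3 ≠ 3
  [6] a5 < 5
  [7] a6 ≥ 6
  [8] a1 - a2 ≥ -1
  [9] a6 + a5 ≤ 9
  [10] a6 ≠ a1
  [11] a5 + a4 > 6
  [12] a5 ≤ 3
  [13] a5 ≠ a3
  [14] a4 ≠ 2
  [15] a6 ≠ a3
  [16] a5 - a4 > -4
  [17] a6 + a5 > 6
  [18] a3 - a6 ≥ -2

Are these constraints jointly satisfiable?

Try a1 = 4, a2 = 2, a3 = 5, a4 = 5, a5 = 2, a6 = 6.
Check constraint 3: a4 + a1 = 9; constraint 4: a2 - a4 = -3; constraint 8: a1 - a2 = 2. The remaining constraints are straightforward to verify.

Satisfiable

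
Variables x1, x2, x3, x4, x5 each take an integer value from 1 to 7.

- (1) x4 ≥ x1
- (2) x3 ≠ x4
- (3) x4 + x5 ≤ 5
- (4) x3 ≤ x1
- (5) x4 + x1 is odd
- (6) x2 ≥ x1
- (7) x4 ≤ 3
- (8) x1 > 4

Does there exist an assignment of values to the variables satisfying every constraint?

Unsatisfiable

From constraint 8: x1 ≥ 5. From constraints 1 and 7: x1 ≤ x4 and x4 ≤ 3, so x1 ≤ 3. But 3 < 5, so no value of x1 works.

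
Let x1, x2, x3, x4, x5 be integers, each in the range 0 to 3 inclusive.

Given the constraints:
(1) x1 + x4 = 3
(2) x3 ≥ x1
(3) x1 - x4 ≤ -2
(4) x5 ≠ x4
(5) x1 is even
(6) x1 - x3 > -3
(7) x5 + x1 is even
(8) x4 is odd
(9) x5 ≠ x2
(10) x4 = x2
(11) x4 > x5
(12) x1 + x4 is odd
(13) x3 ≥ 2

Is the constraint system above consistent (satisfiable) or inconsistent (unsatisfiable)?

The assignment x1 = 0, x2 = 3, x3 = 2, x4 = 3, x5 = 2 works:
  constraint 1 holds since x1 + x4 = 3.
  constraint 3 holds since x1 - x4 = -3.
  constraint 6 holds since x1 - x3 = -2.
The rest check out directly.

Satisfiable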